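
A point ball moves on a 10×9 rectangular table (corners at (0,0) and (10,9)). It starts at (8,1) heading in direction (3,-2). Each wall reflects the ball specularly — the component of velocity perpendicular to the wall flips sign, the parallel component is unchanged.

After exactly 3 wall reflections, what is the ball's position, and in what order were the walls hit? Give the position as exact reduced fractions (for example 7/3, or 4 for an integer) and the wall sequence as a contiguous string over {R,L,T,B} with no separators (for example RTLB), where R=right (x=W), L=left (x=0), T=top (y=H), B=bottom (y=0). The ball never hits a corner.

1. t=1/2 → B at (19/2,0); v=(3,2)
2. t=1/6 → R at (10,1/3); v=(-3,2)
3. t=10/3 → L at (0,7); v=(3,2)

Final position: (0,7)
Wall sequence: BRL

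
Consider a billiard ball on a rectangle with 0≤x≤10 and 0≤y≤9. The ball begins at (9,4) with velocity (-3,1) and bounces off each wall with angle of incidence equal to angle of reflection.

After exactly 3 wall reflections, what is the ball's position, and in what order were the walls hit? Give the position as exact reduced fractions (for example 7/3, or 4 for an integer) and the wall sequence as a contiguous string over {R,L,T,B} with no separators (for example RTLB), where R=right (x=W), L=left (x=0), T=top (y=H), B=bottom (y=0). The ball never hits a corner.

Final position: (10,23/3)
Wall sequence: LTR

1. t=3 → L at (0,7); v=(3,1)
2. t=2 → T at (6,9); v=(3,-1)
3. t=4/3 → R at (10,23/3); v=(-3,-1)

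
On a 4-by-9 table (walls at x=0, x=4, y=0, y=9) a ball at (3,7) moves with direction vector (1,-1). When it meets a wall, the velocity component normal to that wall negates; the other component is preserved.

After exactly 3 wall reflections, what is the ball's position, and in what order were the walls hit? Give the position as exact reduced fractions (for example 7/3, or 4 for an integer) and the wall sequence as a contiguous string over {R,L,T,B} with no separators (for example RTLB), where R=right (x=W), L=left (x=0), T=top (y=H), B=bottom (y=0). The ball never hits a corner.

Final position: (2,0)
Wall sequence: RLB

1. t=1 → R at (4,6); v=(-1,-1)
2. t=4 → L at (0,2); v=(1,-1)
3. t=2 → B at (2,0); v=(1,1)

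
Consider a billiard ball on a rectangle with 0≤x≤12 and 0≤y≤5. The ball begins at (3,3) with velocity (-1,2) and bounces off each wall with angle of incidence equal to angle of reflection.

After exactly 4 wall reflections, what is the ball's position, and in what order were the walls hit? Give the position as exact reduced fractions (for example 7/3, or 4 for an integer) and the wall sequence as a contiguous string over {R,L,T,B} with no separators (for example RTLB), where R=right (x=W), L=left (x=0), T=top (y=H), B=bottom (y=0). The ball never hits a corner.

1. t=1 → T at (2,5); v=(-1,-2)
2. t=2 → L at (0,1); v=(1,-2)
3. t=1/2 → B at (1/2,0); v=(1,2)
4. t=5/2 → T at (3,5); v=(1,-2)

Final position: (3,5)
Wall sequence: TLBT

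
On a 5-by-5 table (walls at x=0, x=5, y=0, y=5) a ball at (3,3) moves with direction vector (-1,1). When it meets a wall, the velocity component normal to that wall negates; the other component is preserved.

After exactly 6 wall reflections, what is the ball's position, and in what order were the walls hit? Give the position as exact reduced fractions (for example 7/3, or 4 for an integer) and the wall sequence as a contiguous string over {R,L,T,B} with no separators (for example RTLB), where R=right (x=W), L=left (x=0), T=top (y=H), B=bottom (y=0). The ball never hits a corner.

Final position: (0,4)
Wall sequence: TLBRTL

1. t=2 → T at (1,5); v=(-1,-1)
2. t=1 → L at (0,4); v=(1,-1)
3. t=4 → B at (4,0); v=(1,1)
4. t=1 → R at (5,1); v=(-1,1)
5. t=4 → T at (1,5); v=(-1,-1)
6. t=1 → L at (0,4); v=(1,-1)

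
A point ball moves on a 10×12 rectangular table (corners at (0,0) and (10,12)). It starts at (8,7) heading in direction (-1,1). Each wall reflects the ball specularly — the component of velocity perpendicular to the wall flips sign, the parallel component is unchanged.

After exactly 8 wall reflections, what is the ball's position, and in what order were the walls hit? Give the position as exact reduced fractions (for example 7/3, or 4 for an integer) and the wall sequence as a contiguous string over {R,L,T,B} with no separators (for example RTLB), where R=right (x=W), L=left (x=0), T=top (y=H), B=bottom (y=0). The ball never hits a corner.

1. t=5 → T at (3,12); v=(-1,-1)
2. t=3 → L at (0,9); v=(1,-1)
3. t=9 → B at (9,0); v=(1,1)
4. t=1 → R at (10,1); v=(-1,1)
5. t=10 → L at (0,11); v=(1,1)
6. t=1 → T at (1,12); v=(1,-1)
7. t=9 → R at (10,3); v=(-1,-1)
8. t=3 → B at (7,0); v=(-1,1)

Final position: (7,0)
Wall sequence: TLBRLTRB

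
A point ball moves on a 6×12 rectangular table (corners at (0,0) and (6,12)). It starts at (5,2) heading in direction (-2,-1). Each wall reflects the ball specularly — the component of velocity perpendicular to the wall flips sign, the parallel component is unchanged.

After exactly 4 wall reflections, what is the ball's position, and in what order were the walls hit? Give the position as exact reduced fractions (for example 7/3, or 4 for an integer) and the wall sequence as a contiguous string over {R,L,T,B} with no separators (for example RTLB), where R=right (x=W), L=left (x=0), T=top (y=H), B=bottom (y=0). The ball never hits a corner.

1. t=2 → B at (1,0); v=(-2,1)
2. t=1/2 → L at (0,1/2); v=(2,1)
3. t=3 → R at (6,7/2); v=(-2,1)
4. t=3 → L at (0,13/2); v=(2,1)

Final position: (0,13/2)
Wall sequence: BLRL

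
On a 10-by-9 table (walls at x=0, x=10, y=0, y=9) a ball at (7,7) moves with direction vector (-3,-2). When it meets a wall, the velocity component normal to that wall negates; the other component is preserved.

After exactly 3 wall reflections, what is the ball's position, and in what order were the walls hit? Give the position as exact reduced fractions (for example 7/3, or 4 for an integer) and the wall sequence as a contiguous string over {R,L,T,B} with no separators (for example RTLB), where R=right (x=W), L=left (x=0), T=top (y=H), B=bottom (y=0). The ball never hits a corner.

Final position: (10,13/3)
Wall sequence: LBR

1. t=7/3 → L at (0,7/3); v=(3,-2)
2. t=7/6 → B at (7/2,0); v=(3,2)
3. t=13/6 → R at (10,13/3); v=(-3,2)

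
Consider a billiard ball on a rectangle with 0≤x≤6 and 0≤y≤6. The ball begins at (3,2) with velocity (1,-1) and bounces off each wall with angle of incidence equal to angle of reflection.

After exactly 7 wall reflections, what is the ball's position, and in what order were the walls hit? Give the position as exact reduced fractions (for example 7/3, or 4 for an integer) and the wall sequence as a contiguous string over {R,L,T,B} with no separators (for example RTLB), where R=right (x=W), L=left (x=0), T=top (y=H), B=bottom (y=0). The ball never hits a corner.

Final position: (1,6)
Wall sequence: BRTLBRT

1. t=2 → B at (5,0); v=(1,1)
2. t=1 → R at (6,1); v=(-1,1)
3. t=5 → T at (1,6); v=(-1,-1)
4. t=1 → L at (0,5); v=(1,-1)
5. t=5 → B at (5,0); v=(1,1)
6. t=1 → R at (6,1); v=(-1,1)
7. t=5 → T at (1,6); v=(-1,-1)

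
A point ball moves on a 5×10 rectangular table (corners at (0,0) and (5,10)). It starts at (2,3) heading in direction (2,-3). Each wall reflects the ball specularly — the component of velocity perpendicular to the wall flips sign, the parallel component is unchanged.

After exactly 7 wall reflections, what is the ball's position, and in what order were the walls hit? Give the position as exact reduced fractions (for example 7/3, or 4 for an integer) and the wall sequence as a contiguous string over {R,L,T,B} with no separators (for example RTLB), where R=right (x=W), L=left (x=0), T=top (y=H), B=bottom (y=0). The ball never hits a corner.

Final position: (0,4)
Wall sequence: BRLTRBL

1. t=1 → B at (4,0); v=(2,3)
2. t=1/2 → R at (5,3/2); v=(-2,3)
3. t=5/2 → L at (0,9); v=(2,3)
4. t=1/3 → T at (2/3,10); v=(2,-3)
5. t=13/6 → R at (5,7/2); v=(-2,-3)
6. t=7/6 → B at (8/3,0); v=(-2,3)
7. t=4/3 → L at (0,4); v=(2,3)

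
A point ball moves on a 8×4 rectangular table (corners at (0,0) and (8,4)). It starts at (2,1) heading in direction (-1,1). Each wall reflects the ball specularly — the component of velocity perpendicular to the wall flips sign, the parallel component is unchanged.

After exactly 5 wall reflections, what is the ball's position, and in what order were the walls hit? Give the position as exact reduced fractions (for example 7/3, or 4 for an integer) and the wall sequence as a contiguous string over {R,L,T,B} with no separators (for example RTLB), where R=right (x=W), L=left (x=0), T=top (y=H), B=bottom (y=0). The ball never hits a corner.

1. t=2 → L at (0,3); v=(1,1)
2. t=1 → T at (1,4); v=(1,-1)
3. t=4 → B at (5,0); v=(1,1)
4. t=3 → R at (8,3); v=(-1,1)
5. t=1 → T at (7,4); v=(-1,-1)

Final position: (7,4)
Wall sequence: LTBRT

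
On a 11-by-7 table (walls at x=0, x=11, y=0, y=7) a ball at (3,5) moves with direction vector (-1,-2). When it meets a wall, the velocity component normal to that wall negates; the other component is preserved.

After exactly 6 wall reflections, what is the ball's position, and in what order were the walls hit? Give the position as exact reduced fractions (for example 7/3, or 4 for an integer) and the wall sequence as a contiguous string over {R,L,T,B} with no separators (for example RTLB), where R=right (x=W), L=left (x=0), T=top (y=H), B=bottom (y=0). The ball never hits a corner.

1. t=5/2 → B at (1/2,0); v=(-1,2)
2. t=1/2 → L at (0,1); v=(1,2)
3. t=3 → T at (3,7); v=(1,-2)
4. t=7/2 → B at (13/2,0); v=(1,2)
5. t=7/2 → T at (10,7); v=(1,-2)
6. t=1 → R at (11,5); v=(-1,-2)

Final position: (11,5)
Wall sequence: BLTBTR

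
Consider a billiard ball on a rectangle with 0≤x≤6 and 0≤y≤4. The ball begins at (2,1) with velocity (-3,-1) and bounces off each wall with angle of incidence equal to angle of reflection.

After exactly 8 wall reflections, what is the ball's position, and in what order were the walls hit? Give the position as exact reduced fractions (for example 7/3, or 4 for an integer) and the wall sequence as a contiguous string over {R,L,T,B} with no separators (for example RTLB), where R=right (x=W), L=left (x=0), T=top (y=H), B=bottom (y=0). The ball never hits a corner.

1. t=2/3 → L at (0,1/3); v=(3,-1)
2. t=1/3 → B at (1,0); v=(3,1)
3. t=5/3 → R at (6,5/3); v=(-3,1)
4. t=2 → L at (0,11/3); v=(3,1)
5. t=1/3 → T at (1,4); v=(3,-1)
6. t=5/3 → R at (6,7/3); v=(-3,-1)
7. t=2 → L at (0,1/3); v=(3,-1)
8. t=1/3 → B at (1,0); v=(3,1)

Final position: (1,0)
Wall sequence: LBRLTRLB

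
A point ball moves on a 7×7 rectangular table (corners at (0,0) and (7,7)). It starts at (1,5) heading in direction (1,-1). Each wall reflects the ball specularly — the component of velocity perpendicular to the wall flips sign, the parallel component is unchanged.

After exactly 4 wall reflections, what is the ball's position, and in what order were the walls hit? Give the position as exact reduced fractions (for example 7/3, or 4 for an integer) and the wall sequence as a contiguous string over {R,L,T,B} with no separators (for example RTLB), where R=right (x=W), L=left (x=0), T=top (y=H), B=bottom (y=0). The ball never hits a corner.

Final position: (0,6)
Wall sequence: BRTL

1. t=5 → B at (6,0); v=(1,1)
2. t=1 → R at (7,1); v=(-1,1)
3. t=6 → T at (1,7); v=(-1,-1)
4. t=1 → L at (0,6); v=(1,-1)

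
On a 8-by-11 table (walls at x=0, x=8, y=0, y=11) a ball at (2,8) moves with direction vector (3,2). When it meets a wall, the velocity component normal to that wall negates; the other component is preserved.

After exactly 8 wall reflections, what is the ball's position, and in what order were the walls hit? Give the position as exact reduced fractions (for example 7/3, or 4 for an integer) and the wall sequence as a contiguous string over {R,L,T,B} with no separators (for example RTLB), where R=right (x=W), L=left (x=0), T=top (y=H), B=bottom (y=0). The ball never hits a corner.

1. t=3/2 → T at (13/2,11); v=(3,-2)
2. t=1/2 → R at (8,10); v=(-3,-2)
3. t=8/3 → L at (0,14/3); v=(3,-2)
4. t=7/3 → B at (7,0); v=(3,2)
5. t=1/3 → R at (8,2/3); v=(-3,2)
6. t=8/3 → L at (0,6); v=(3,2)
7. t=5/2 → T at (15/2,11); v=(3,-2)
8. t=1/6 → R at (8,32/3); v=(-3,-2)

Final position: (8,32/3)
Wall sequence: TRLBRLTR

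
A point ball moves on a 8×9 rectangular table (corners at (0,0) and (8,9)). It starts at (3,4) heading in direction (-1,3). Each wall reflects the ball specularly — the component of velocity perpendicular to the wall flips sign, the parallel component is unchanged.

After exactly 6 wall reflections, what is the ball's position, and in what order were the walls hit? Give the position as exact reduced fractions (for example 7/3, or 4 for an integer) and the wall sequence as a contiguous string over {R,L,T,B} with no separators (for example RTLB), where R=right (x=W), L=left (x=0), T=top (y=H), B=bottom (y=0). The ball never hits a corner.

Final position: (8,1)
Wall sequence: TLBTBR

1. t=5/3 → T at (4/3,9); v=(-1,-3)
2. t=4/3 → L at (0,5); v=(1,-3)
3. t=5/3 → B at (5/3,0); v=(1,3)
4. t=3 → T at (14/3,9); v=(1,-3)
5. t=3 → B at (23/3,0); v=(1,3)
6. t=1/3 → R at (8,1); v=(-1,3)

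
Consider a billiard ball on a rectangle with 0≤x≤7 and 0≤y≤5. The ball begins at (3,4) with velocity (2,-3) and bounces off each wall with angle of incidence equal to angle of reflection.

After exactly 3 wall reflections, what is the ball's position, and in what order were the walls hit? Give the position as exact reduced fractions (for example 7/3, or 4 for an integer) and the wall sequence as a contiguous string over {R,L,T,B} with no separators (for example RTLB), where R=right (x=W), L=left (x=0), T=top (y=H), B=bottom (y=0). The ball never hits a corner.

Final position: (5,5)
Wall sequence: BRT

1. t=4/3 → B at (17/3,0); v=(2,3)
2. t=2/3 → R at (7,2); v=(-2,3)
3. t=1 → T at (5,5); v=(-2,-3)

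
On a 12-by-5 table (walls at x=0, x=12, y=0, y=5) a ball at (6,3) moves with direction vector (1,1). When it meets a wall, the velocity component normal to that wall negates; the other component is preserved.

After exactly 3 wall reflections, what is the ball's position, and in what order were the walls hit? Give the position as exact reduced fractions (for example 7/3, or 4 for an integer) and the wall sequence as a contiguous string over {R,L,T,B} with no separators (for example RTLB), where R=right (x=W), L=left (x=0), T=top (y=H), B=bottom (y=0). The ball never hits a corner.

Final position: (11,0)
Wall sequence: TRB

1. t=2 → T at (8,5); v=(1,-1)
2. t=4 → R at (12,1); v=(-1,-1)
3. t=1 → B at (11,0); v=(-1,1)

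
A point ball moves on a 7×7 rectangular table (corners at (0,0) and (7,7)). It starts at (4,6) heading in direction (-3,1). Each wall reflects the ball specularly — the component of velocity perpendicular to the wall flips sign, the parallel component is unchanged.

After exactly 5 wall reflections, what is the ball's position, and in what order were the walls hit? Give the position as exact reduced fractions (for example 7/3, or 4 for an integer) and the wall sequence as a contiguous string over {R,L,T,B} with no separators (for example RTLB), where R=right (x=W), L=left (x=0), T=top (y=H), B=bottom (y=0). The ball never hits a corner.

1. t=1 → T at (1,7); v=(-3,-1)
2. t=1/3 → L at (0,20/3); v=(3,-1)
3. t=7/3 → R at (7,13/3); v=(-3,-1)
4. t=7/3 → L at (0,2); v=(3,-1)
5. t=2 → B at (6,0); v=(3,1)

Final position: (6,0)
Wall sequence: TLRLB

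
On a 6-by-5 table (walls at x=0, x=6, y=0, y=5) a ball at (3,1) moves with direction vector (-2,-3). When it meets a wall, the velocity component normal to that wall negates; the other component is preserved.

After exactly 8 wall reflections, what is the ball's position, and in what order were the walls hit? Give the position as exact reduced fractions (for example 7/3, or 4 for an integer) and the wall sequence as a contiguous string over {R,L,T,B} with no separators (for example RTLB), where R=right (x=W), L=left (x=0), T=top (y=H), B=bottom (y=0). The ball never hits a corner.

Final position: (0,3/2)
Wall sequence: BLTBRTBL

1. t=1/3 → B at (7/3,0); v=(-2,3)
2. t=7/6 → L at (0,7/2); v=(2,3)
3. t=1/2 → T at (1,5); v=(2,-3)
4. t=5/3 → B at (13/3,0); v=(2,3)
5. t=5/6 → R at (6,5/2); v=(-2,3)
6. t=5/6 → T at (13/3,5); v=(-2,-3)
7. t=5/3 → B at (1,0); v=(-2,3)
8. t=1/2 → L at (0,3/2); v=(2,3)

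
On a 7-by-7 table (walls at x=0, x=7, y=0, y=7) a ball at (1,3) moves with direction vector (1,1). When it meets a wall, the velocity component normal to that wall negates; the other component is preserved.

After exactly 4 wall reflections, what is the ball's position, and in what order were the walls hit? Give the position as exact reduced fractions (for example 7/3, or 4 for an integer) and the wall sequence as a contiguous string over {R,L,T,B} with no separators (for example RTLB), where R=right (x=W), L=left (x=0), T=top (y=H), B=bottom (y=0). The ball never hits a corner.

1. t=4 → T at (5,7); v=(1,-1)
2. t=2 → R at (7,5); v=(-1,-1)
3. t=5 → B at (2,0); v=(-1,1)
4. t=2 → L at (0,2); v=(1,1)

Final position: (0,2)
Wall sequence: TRBL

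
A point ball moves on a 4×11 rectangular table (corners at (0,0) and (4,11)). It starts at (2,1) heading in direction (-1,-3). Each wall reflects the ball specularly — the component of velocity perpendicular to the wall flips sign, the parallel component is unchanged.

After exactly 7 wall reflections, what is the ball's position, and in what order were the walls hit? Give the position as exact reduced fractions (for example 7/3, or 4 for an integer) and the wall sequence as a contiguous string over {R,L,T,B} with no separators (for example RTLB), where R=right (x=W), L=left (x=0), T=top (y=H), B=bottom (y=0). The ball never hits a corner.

1. t=1/3 → B at (5/3,0); v=(-1,3)
2. t=5/3 → L at (0,5); v=(1,3)
3. t=2 → T at (2,11); v=(1,-3)
4. t=2 → R at (4,5); v=(-1,-3)
5. t=5/3 → B at (7/3,0); v=(-1,3)
6. t=7/3 → L at (0,7); v=(1,3)
7. t=4/3 → T at (4/3,11); v=(1,-3)

Final position: (4/3,11)
Wall sequence: BLTRBLT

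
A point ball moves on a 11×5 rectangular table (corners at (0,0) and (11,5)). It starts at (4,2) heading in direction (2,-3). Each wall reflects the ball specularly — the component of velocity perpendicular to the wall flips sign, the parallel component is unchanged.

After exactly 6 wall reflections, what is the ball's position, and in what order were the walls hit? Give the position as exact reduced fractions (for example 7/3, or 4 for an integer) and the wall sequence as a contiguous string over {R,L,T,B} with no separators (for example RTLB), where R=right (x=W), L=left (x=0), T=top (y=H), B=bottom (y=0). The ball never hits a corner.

1. t=2/3 → B at (16/3,0); v=(2,3)
2. t=5/3 → T at (26/3,5); v=(2,-3)
3. t=7/6 → R at (11,3/2); v=(-2,-3)
4. t=1/2 → B at (10,0); v=(-2,3)
5. t=5/3 → T at (20/3,5); v=(-2,-3)
6. t=5/3 → B at (10/3,0); v=(-2,3)

Final position: (10/3,0)
Wall sequence: BTRBTB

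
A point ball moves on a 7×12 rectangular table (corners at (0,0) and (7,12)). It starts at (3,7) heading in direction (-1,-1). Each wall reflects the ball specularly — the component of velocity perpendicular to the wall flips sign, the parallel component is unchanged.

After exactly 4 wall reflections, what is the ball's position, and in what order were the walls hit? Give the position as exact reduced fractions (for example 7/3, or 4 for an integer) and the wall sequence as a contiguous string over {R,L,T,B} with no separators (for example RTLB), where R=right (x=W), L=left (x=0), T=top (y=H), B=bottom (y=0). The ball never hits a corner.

1. t=3 → L at (0,4); v=(1,-1)
2. t=4 → B at (4,0); v=(1,1)
3. t=3 → R at (7,3); v=(-1,1)
4. t=7 → L at (0,10); v=(1,1)

Final position: (0,10)
Wall sequence: LBRL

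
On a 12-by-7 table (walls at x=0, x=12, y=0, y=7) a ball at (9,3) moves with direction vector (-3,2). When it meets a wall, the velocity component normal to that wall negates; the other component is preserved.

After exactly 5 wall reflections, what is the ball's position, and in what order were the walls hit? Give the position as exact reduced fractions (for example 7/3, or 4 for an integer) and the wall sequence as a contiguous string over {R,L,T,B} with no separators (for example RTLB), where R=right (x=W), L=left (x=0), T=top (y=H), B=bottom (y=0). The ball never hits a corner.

Final position: (6,7)
Wall sequence: TLBRT

1. t=2 → T at (3,7); v=(-3,-2)
2. t=1 → L at (0,5); v=(3,-2)
3. t=5/2 → B at (15/2,0); v=(3,2)
4. t=3/2 → R at (12,3); v=(-3,2)
5. t=2 → T at (6,7); v=(-3,-2)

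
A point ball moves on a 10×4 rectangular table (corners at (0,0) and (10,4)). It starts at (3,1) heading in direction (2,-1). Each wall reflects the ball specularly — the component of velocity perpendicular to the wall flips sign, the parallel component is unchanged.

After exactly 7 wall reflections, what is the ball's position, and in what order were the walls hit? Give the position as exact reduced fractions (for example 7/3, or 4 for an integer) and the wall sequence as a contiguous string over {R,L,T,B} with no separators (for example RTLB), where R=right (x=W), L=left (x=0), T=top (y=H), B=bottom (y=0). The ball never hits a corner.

Final position: (10,7/2)
Wall sequence: BRTLBTR

1. t=1 → B at (5,0); v=(2,1)
2. t=5/2 → R at (10,5/2); v=(-2,1)
3. t=3/2 → T at (7,4); v=(-2,-1)
4. t=7/2 → L at (0,1/2); v=(2,-1)
5. t=1/2 → B at (1,0); v=(2,1)
6. t=4 → T at (9,4); v=(2,-1)
7. t=1/2 → R at (10,7/2); v=(-2,-1)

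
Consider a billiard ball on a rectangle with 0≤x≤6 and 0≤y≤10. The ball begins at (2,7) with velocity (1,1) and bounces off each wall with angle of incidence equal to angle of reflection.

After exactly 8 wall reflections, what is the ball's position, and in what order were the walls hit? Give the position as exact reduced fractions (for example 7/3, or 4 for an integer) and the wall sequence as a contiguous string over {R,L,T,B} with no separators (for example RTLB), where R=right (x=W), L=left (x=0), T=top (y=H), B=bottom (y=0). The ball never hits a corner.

1. t=3 → T at (5,10); v=(1,-1)
2. t=1 → R at (6,9); v=(-1,-1)
3. t=6 → L at (0,3); v=(1,-1)
4. t=3 → B at (3,0); v=(1,1)
5. t=3 → R at (6,3); v=(-1,1)
6. t=6 → L at (0,9); v=(1,1)
7. t=1 → T at (1,10); v=(1,-1)
8. t=5 → R at (6,5); v=(-1,-1)

Final position: (6,5)
Wall sequence: TRLBRLTR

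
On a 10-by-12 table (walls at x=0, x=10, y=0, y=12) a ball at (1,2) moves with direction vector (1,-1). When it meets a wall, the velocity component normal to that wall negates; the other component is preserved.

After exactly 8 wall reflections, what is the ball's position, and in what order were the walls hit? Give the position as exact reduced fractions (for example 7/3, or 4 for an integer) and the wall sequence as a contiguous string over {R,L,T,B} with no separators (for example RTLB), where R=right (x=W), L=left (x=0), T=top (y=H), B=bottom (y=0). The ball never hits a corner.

1. t=2 → B at (3,0); v=(1,1)
2. t=7 → R at (10,7); v=(-1,1)
3. t=5 → T at (5,12); v=(-1,-1)
4. t=5 → L at (0,7); v=(1,-1)
5. t=7 → B at (7,0); v=(1,1)
6. t=3 → R at (10,3); v=(-1,1)
7. t=9 → T at (1,12); v=(-1,-1)
8. t=1 → L at (0,11); v=(1,-1)

Final position: (0,11)
Wall sequence: BRTLBRTL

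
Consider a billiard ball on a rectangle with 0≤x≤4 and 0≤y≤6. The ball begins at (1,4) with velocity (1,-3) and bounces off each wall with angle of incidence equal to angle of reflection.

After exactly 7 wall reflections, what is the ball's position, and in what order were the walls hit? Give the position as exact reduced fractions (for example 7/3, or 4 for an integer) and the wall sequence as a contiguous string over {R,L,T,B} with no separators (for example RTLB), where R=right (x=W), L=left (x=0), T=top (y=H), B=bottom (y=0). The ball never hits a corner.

Final position: (7/3,0)
Wall sequence: BRTBLTB

1. t=4/3 → B at (7/3,0); v=(1,3)
2. t=5/3 → R at (4,5); v=(-1,3)
3. t=1/3 → T at (11/3,6); v=(-1,-3)
4. t=2 → B at (5/3,0); v=(-1,3)
5. t=5/3 → L at (0,5); v=(1,3)
6. t=1/3 → T at (1/3,6); v=(1,-3)
7. t=2 → B at (7/3,0); v=(1,3)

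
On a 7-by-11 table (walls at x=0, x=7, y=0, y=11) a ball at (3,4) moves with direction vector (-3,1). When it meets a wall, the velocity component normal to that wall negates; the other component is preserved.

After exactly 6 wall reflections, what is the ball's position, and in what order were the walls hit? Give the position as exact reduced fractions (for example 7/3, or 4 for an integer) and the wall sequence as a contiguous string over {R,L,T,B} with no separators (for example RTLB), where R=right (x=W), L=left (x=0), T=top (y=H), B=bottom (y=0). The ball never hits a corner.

1. t=1 → L at (0,5); v=(3,1)
2. t=7/3 → R at (7,22/3); v=(-3,1)
3. t=7/3 → L at (0,29/3); v=(3,1)
4. t=4/3 → T at (4,11); v=(3,-1)
5. t=1 → R at (7,10); v=(-3,-1)
6. t=7/3 → L at (0,23/3); v=(3,-1)

Final position: (0,23/3)
Wall sequence: LRLTRL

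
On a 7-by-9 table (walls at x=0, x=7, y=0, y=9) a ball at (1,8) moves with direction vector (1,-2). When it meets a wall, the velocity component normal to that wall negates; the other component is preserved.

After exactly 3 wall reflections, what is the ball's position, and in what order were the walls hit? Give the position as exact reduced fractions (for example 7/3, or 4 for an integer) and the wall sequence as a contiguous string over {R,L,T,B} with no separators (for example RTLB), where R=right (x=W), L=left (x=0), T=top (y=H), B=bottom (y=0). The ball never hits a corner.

1. t=4 → B at (5,0); v=(1,2)
2. t=2 → R at (7,4); v=(-1,2)
3. t=5/2 → T at (9/2,9); v=(-1,-2)

Final position: (9/2,9)
Wall sequence: BRT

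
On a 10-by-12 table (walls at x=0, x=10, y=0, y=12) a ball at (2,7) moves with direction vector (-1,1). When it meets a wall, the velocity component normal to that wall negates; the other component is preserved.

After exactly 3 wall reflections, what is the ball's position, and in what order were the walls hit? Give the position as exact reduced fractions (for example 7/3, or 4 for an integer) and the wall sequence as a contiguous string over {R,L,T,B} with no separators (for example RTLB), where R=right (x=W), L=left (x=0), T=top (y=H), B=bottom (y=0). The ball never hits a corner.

Final position: (10,5)
Wall sequence: LTR

1. t=2 → L at (0,9); v=(1,1)
2. t=3 → T at (3,12); v=(1,-1)
3. t=7 → R at (10,5); v=(-1,-1)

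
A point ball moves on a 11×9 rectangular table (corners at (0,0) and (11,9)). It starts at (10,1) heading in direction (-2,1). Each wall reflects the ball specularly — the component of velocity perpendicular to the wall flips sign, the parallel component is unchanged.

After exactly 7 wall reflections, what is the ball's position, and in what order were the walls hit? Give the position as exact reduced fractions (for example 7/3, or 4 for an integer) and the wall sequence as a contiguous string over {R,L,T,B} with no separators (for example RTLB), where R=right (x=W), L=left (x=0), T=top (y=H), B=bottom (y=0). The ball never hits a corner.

1. t=5 → L at (0,6); v=(2,1)
2. t=3 → T at (6,9); v=(2,-1)
3. t=5/2 → R at (11,13/2); v=(-2,-1)
4. t=11/2 → L at (0,1); v=(2,-1)
5. t=1 → B at (2,0); v=(2,1)
6. t=9/2 → R at (11,9/2); v=(-2,1)
7. t=9/2 → T at (2,9); v=(-2,-1)

Final position: (2,9)
Wall sequence: LTRLBRT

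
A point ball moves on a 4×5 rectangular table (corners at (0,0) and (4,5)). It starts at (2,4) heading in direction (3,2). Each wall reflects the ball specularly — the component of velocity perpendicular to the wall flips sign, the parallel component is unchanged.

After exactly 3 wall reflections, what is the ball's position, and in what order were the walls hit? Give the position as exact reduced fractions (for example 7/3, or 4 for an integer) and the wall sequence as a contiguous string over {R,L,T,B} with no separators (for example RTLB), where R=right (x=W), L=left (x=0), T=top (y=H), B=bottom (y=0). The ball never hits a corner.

Final position: (0,2)
Wall sequence: TRL

1. t=1/2 → T at (7/2,5); v=(3,-2)
2. t=1/6 → R at (4,14/3); v=(-3,-2)
3. t=4/3 → L at (0,2); v=(3,-2)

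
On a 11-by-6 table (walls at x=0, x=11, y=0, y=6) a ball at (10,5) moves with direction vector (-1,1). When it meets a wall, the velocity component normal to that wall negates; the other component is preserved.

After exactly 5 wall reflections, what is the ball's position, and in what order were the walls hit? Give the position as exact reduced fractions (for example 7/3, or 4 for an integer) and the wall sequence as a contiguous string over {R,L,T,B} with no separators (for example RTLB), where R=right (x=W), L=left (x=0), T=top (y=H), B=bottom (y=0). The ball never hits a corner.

Final position: (9,0)
Wall sequence: TBLTB

1. t=1 → T at (9,6); v=(-1,-1)
2. t=6 → B at (3,0); v=(-1,1)
3. t=3 → L at (0,3); v=(1,1)
4. t=3 → T at (3,6); v=(1,-1)
5. t=6 → B at (9,0); v=(1,1)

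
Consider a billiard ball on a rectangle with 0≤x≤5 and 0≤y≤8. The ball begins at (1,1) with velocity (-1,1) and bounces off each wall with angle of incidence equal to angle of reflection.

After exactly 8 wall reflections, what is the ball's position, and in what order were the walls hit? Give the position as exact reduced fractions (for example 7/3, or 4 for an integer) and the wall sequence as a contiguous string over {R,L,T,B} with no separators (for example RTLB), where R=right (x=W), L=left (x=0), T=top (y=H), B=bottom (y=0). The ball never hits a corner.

1. t=1 → L at (0,2); v=(1,1)
2. t=5 → R at (5,7); v=(-1,1)
3. t=1 → T at (4,8); v=(-1,-1)
4. t=4 → L at (0,4); v=(1,-1)
5. t=4 → B at (4,0); v=(1,1)
6. t=1 → R at (5,1); v=(-1,1)
7. t=5 → L at (0,6); v=(1,1)
8. t=2 → T at (2,8); v=(1,-1)

Final position: (2,8)
Wall sequence: LRTLBRLT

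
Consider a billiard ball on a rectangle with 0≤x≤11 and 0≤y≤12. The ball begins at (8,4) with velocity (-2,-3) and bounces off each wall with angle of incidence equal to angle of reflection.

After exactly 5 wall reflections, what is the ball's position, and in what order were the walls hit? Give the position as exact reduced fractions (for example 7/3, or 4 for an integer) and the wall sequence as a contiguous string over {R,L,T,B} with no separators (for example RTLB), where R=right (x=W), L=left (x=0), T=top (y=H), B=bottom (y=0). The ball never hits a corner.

1. t=4/3 → B at (16/3,0); v=(-2,3)
2. t=8/3 → L at (0,8); v=(2,3)
3. t=4/3 → T at (8/3,12); v=(2,-3)
4. t=4 → B at (32/3,0); v=(2,3)
5. t=1/6 → R at (11,1/2); v=(-2,3)

Final position: (11,1/2)
Wall sequence: BLTBR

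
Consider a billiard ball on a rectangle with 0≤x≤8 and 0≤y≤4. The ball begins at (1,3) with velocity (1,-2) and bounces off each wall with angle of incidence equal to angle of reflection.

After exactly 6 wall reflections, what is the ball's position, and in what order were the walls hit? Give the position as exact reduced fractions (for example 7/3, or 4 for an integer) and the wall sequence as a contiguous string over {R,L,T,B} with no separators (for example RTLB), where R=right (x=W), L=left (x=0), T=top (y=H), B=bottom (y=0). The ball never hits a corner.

1. t=3/2 → B at (5/2,0); v=(1,2)
2. t=2 → T at (9/2,4); v=(1,-2)
3. t=2 → B at (13/2,0); v=(1,2)
4. t=3/2 → R at (8,3); v=(-1,2)
5. t=1/2 → T at (15/2,4); v=(-1,-2)
6. t=2 → B at (11/2,0); v=(-1,2)

Final position: (11/2,0)
Wall sequence: BTBRTB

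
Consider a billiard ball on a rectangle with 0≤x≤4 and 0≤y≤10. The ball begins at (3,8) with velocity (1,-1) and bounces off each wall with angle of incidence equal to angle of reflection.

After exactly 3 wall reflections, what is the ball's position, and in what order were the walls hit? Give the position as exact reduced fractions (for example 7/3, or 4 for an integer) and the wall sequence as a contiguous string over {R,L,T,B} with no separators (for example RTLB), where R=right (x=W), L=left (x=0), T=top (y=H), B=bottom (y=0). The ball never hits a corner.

1. t=1 → R at (4,7); v=(-1,-1)
2. t=4 → L at (0,3); v=(1,-1)
3. t=3 → B at (3,0); v=(1,1)

Final position: (3,0)
Wall sequence: RLB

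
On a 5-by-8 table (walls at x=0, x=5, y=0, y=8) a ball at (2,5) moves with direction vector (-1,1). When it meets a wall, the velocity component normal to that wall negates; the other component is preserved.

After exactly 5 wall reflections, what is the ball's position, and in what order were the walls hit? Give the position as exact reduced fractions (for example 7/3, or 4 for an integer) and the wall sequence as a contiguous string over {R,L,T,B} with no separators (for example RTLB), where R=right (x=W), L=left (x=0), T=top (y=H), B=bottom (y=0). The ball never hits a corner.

Final position: (0,1)
Wall sequence: LTRBL

1. t=2 → L at (0,7); v=(1,1)
2. t=1 → T at (1,8); v=(1,-1)
3. t=4 → R at (5,4); v=(-1,-1)
4. t=4 → B at (1,0); v=(-1,1)
5. t=1 → L at (0,1); v=(1,1)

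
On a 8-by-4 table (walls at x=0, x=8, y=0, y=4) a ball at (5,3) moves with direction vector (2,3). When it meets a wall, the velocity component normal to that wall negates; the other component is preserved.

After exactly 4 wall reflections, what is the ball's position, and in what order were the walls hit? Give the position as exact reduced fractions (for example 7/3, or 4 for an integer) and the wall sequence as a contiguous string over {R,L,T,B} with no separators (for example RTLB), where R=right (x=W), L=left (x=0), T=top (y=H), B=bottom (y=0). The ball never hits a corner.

1. t=1/3 → T at (17/3,4); v=(2,-3)
2. t=7/6 → R at (8,1/2); v=(-2,-3)
3. t=1/6 → B at (23/3,0); v=(-2,3)
4. t=4/3 → T at (5,4); v=(-2,-3)

Final position: (5,4)
Wall sequence: TRBT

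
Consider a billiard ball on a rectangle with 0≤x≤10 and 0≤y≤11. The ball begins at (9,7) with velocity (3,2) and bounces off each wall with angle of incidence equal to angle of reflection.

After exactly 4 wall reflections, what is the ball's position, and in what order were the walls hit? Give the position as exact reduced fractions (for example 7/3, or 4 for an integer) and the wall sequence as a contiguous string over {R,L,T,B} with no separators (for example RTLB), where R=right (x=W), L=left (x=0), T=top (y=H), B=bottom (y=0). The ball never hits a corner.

Final position: (10,1)
Wall sequence: RTLR

1. t=1/3 → R at (10,23/3); v=(-3,2)
2. t=5/3 → T at (5,11); v=(-3,-2)
3. t=5/3 → L at (0,23/3); v=(3,-2)
4. t=10/3 → R at (10,1); v=(-3,-2)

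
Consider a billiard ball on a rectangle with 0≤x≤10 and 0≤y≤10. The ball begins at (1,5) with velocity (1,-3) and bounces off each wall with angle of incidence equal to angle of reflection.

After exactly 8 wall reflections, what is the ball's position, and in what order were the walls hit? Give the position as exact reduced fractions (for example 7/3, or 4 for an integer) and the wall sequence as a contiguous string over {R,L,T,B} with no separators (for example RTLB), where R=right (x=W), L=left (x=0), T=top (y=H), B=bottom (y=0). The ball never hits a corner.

Final position: (0,8)
Wall sequence: BTBRTBTL

1. t=5/3 → B at (8/3,0); v=(1,3)
2. t=10/3 → T at (6,10); v=(1,-3)
3. t=10/3 → B at (28/3,0); v=(1,3)
4. t=2/3 → R at (10,2); v=(-1,3)
5. t=8/3 → T at (22/3,10); v=(-1,-3)
6. t=10/3 → B at (4,0); v=(-1,3)
7. t=10/3 → T at (2/3,10); v=(-1,-3)
8. t=2/3 → L at (0,8); v=(1,-3)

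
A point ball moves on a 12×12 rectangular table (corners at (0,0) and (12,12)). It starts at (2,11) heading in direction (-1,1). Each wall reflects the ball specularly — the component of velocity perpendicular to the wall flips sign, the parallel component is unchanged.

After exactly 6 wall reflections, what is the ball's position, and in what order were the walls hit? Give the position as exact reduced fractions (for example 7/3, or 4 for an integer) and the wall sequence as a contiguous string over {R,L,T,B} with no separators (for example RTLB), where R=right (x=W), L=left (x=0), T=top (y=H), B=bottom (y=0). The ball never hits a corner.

1. t=1 → T at (1,12); v=(-1,-1)
2. t=1 → L at (0,11); v=(1,-1)
3. t=11 → B at (11,0); v=(1,1)
4. t=1 → R at (12,1); v=(-1,1)
5. t=11 → T at (1,12); v=(-1,-1)
6. t=1 → L at (0,11); v=(1,-1)

Final position: (0,11)
Wall sequence: TLBRTL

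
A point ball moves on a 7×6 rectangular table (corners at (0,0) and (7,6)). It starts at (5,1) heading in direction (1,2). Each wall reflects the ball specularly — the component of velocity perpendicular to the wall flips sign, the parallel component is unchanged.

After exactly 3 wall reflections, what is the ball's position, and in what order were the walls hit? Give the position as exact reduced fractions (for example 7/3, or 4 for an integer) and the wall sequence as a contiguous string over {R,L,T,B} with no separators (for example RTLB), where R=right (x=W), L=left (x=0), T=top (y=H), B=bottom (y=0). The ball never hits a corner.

1. t=2 → R at (7,5); v=(-1,2)
2. t=1/2 → T at (13/2,6); v=(-1,-2)
3. t=3 → B at (7/2,0); v=(-1,2)

Final position: (7/2,0)
Wall sequence: RTB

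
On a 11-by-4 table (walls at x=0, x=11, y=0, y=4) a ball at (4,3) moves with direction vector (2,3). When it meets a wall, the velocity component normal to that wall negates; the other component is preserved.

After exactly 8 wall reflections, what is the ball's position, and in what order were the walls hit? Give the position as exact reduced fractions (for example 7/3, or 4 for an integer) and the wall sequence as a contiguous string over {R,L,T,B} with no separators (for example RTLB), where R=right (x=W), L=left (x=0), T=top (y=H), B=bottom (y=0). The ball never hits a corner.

1. t=1/3 → T at (14/3,4); v=(2,-3)
2. t=4/3 → B at (22/3,0); v=(2,3)
3. t=4/3 → T at (10,4); v=(2,-3)
4. t=1/2 → R at (11,5/2); v=(-2,-3)
5. t=5/6 → B at (28/3,0); v=(-2,3)
6. t=4/3 → T at (20/3,4); v=(-2,-3)
7. t=4/3 → B at (4,0); v=(-2,3)
8. t=4/3 → T at (4/3,4); v=(-2,-3)

Final position: (4/3,4)
Wall sequence: TBTRBTBT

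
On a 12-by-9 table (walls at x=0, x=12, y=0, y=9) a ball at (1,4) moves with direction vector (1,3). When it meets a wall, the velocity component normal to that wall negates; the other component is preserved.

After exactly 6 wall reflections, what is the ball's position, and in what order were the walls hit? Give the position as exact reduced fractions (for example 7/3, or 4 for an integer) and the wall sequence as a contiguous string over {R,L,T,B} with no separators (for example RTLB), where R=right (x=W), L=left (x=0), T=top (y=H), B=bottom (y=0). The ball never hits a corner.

Final position: (28/3,9)
Wall sequence: TBTBRT

1. t=5/3 → T at (8/3,9); v=(1,-3)
2. t=3 → B at (17/3,0); v=(1,3)
3. t=3 → T at (26/3,9); v=(1,-3)
4. t=3 → B at (35/3,0); v=(1,3)
5. t=1/3 → R at (12,1); v=(-1,3)
6. t=8/3 → T at (28/3,9); v=(-1,-3)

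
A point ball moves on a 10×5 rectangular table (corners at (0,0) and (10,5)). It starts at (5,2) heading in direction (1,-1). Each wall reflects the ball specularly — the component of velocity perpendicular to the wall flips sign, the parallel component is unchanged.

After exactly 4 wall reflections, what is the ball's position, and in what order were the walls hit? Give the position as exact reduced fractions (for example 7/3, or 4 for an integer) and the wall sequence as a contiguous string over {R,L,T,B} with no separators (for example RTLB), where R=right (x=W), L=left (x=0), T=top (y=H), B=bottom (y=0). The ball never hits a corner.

Final position: (3,0)
Wall sequence: BRTB

1. t=2 → B at (7,0); v=(1,1)
2. t=3 → R at (10,3); v=(-1,1)
3. t=2 → T at (8,5); v=(-1,-1)
4. t=5 → B at (3,0); v=(-1,1)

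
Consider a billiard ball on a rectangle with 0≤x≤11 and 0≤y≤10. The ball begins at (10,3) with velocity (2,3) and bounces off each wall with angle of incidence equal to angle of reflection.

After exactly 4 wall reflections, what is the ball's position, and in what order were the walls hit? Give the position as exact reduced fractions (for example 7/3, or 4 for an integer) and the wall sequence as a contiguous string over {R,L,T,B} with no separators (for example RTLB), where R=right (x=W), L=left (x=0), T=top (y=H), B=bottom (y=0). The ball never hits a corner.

1. t=1/2 → R at (11,9/2); v=(-2,3)
2. t=11/6 → T at (22/3,10); v=(-2,-3)
3. t=10/3 → B at (2/3,0); v=(-2,3)
4. t=1/3 → L at (0,1); v=(2,3)

Final position: (0,1)
Wall sequence: RTBL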